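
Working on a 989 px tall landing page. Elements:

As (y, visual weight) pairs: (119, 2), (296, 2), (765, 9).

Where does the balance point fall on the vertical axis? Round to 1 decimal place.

Total weight = 2 + 2 + 9 = 13.
Σw·y = 2·119 + 2·296 + 9·765 = 7715, so ȳ = 7715/13 ≈ 593.46.

y ≈ 593.5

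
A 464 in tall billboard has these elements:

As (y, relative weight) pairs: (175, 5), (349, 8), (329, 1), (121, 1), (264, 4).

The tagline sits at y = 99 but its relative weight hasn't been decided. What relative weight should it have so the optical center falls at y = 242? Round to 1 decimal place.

w ≈ 4.0

Existing Σw = 19 (5 + 8 + 1 + 1 + 4); existing moment 5·175 + 8·349 + 1·329 + 1·121 + 4·264 = 5173.
For the centroid to hit 242: (5173 + w·99) / (19 + w) = 242.
So w = (242·19 − 5173)/(99 − 242) = -575/-143 ≈ 4.02.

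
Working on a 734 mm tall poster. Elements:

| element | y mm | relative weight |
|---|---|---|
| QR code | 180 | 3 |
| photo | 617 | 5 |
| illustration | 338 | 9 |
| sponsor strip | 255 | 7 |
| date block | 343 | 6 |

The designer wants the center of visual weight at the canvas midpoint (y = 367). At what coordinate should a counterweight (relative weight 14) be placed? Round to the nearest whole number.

y ≈ 403

New total weight: (3 + 5 + 9 + 7 + 6) + 14 = 44.
y: need Σw·y = 44·367 = 16148. Existing = 3·180 + 5·617 + 9·338 + 7·255 + 6·343 = 10510. Remainder 5638 / 14 ≈ 402.71.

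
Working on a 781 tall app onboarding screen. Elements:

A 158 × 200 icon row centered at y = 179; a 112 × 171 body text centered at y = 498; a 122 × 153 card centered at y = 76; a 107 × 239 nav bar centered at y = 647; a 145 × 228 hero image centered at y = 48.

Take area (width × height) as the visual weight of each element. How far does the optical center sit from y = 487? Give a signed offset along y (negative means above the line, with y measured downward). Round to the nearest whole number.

≈ -216

Areas: icon row 158·200 = 31600, body text 112·171 = 19152, card 122·153 = 18666, nav bar 107·239 = 25573, hero image 145·228 = 33060. Total weight = 128051.
Σw·y = 31600·179 + 19152·498 + 18666·76 + 25573·647 + 33060·48 = 34745323, so ȳ = 34745323/128051 ≈ 271.34.
Against y = 487, that's 271.34 − 487 = -215.66.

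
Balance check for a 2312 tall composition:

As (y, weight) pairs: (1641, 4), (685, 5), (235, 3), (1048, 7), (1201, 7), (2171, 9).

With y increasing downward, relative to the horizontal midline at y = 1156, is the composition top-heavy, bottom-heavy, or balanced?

bottom-heavy

Weights sum to 4 + 5 + 3 + 7 + 7 + 9 = 35.
y: moment 45976 / weight 35 ≈ 1313.60
1313.6 vs midline 1156 → bottom-heavy.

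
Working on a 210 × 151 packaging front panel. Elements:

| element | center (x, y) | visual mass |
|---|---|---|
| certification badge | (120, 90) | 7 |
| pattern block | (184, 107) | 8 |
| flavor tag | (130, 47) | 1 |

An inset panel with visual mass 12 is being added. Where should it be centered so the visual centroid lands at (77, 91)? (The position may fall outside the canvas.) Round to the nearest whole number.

(-24, 85)

New total weight: (7 + 8 + 1) + 12 = 28.
Along x: (2442 + 12·x) / 28 = 77 (existing moment 7·120 + 8·184 + 1·130 = 2442) ⇒ x = (2156 − 2442) / 12 ≈ -23.83.
Along y: (1533 + 12·y) / 28 = 91 (existing moment 7·90 + 8·107 + 1·47 = 1533) ⇒ y = (2548 − 1533) / 12 ≈ 84.58.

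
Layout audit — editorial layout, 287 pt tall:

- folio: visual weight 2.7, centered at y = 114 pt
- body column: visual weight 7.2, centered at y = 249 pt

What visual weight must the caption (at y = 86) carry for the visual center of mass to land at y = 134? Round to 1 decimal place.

w ≈ 16.1

Known weights sum to 2.7 + 7.2 = 9.9; their moment is 2.7·114 + 7.2·249 = 2100.6.
Balance at y = 134 requires (2100.6 + w·86) / (9.9 + w) = 134.
Rearranging, w·(86 − 134) = 134·9.9 − 2100.6 = -774.0, so w ≈ -774.0/-48 = 16.12.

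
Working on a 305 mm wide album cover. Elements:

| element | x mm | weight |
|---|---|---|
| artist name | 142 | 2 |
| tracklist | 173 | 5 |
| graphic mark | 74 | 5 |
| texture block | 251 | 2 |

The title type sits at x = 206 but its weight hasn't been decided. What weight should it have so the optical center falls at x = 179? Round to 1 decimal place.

w ≈ 18.0

Existing Σw = 14 (2 + 5 + 5 + 2); existing moment 2·142 + 5·173 + 5·74 + 2·251 = 2021.
Set Σw·x/Σw = 179: (2021 + 206w) = 179·(14 + w).
So w = (179·14 − 2021)/(206 − 179) = 485/27 ≈ 17.96.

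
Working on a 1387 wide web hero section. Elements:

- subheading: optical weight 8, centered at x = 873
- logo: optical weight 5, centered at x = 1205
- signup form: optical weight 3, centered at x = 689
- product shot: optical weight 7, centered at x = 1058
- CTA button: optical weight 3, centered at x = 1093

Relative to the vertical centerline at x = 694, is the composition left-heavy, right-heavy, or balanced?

right-heavy

Total weight = 8 + 5 + 3 + 7 + 3 = 26.
x: (8·873 + 5·1205 + 3·689 + 7·1058 + 3·1093) / 26 = 25761 / 26 ≈ 990.81
990.8 vs midline 694 → right-heavy.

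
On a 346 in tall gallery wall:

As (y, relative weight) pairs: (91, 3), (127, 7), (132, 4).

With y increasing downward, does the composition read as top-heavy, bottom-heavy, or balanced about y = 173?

Σw = 3 + 7 + 4 = 14.
Σw·y = 3·91 + 7·127 + 4·132 = 1690, so ȳ = 1690/14 ≈ 120.71.
Since 120.7 is above (smaller y than) 173, the composition reads top-heavy.

top-heavy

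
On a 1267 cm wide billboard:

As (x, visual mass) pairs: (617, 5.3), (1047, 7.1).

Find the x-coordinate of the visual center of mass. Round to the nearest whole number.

Σw = 5.3 + 7.1 = 12.4.
x: (5.3·617 + 7.1·1047) / 12.4 = 10703.8 / 12.4 ≈ 863.21

x ≈ 863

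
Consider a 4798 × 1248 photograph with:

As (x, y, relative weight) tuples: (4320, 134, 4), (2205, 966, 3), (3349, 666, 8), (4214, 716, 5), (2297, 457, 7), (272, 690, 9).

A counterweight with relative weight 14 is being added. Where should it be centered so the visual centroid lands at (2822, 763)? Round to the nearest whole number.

(3630, 1171)

After adding the counterweight, total weight = 4 + 3 + 8 + 5 + 7 + 9 + 14 = 50.
x: need Σw·x = 50·2822 = 141100. Existing = 4·4320 + 3·2205 + 8·3349 + 5·4214 + 7·2297 + 9·272 = 90284. Remainder 50816 / 14 ≈ 3629.71.
y: need Σw·y = 50·763 = 38150. Existing = 4·134 + 3·966 + 8·666 + 5·716 + 7·457 + 9·690 = 21751. Remainder 16399 / 14 ≈ 1171.36.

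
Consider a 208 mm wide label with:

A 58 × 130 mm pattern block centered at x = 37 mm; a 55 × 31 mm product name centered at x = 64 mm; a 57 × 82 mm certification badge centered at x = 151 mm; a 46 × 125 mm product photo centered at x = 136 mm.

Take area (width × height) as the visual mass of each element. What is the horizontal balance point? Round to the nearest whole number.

x ≈ 95

Areas → weights: pattern block 58·130 = 7540, product name 55·31 = 1705, certification badge 57·82 = 4674, product photo 46·125 = 5750; Σw = 19669.
Σw·x = 7540·37 + 1705·64 + 4674·151 + 5750·136 = 1875874, so x̄ = 1875874/19669 ≈ 95.37.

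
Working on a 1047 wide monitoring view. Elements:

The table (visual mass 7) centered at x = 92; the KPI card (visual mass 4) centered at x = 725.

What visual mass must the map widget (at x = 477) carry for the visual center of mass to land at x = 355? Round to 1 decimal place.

w ≈ 3.0

Known weights sum to 7 + 4 = 11; their moment is 7·92 + 4·725 = 3544.
Balance at x = 355 requires (3544 + w·477) / (11 + w) = 355.
Solving: w = (355·11 − 3544) / (477 − 355) = 361 / 122 ≈ 2.96.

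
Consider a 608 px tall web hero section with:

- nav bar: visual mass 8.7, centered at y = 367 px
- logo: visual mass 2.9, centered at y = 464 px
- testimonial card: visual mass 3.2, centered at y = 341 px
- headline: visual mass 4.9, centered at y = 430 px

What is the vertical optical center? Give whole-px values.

y ≈ 393

Total weight = 8.7 + 2.9 + 3.2 + 4.9 = 19.7.
Σw·y = 8.7·367 + 2.9·464 + 3.2·341 + 4.9·430 = 7736.7, so ȳ = 7736.7/19.7 ≈ 392.73.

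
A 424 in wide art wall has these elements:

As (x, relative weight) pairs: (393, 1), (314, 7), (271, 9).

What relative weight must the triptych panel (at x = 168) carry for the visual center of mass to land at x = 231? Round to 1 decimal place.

Fixed elements: Σw = 1 + 7 + 9 = 17, Σw·x = 1·393 + 7·314 + 9·271 = 5030.
Set Σw·x/Σw = 231: (5030 + 168w) = 231·(17 + w).
Solving: w = (231·17 − 5030) / (168 − 231) = -1103 / -63 ≈ 17.51.

w ≈ 17.5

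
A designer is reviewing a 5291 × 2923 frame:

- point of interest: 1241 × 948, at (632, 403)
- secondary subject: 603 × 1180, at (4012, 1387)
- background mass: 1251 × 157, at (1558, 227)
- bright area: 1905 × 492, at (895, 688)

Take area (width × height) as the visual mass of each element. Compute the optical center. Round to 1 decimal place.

(1569.7, 711.7)

Areas: point of interest 1241·948 = 1176468, secondary subject 603·1180 = 711540, background mass 1251·157 = 196407, bright area 1905·492 = 937260. Total weight = 3021675.
x: (1176468·632 + 711540·4012 + 196407·1558 + 937260·895) / 3021675 = 4743076062 / 3021675 ≈ 1569.68
y: (1176468·403 + 711540·1387 + 196407·227 + 937260·688) / 3021675 = 2150441853 / 3021675 ≈ 711.67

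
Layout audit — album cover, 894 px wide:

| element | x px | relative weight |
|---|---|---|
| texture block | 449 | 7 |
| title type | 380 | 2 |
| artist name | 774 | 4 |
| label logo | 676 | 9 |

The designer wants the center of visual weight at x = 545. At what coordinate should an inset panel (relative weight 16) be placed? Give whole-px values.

After adding the inset panel, total weight = 7 + 2 + 4 + 9 + 16 = 38.
x: need Σw·x = 38·545 = 20710. Existing = 7·449 + 2·380 + 4·774 + 9·676 = 13083. Remainder 7627 / 16 ≈ 476.69.

x ≈ 477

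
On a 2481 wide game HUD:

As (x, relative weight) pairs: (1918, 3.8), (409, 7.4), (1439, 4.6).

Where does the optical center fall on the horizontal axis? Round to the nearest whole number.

x ≈ 1072

Σw = 3.8 + 7.4 + 4.6 = 15.8.
Σw·x = 3.8·1918 + 7.4·409 + 4.6·1439 = 16934.4, so x̄ = 16934.4/15.8 ≈ 1071.80.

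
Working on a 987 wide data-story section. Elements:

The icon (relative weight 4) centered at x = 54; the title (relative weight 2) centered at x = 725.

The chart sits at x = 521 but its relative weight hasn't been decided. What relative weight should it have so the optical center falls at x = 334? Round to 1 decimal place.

w ≈ 1.8

Known weights sum to 4 + 2 = 6; their moment is 4·54 + 2·725 = 1666.
Set Σw·x/Σw = 334: (1666 + 521w) = 334·(6 + w).
Rearranging, w·(521 − 334) = 334·6 − 1666 = 338, so w ≈ 338/187 = 1.81.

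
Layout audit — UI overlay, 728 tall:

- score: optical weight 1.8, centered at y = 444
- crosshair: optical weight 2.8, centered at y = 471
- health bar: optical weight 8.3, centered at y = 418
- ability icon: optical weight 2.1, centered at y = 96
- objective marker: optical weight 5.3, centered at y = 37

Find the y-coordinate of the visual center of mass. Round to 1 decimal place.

y ≈ 294.8

Weights sum to 1.8 + 2.8 + 8.3 + 2.1 + 5.3 = 20.3.
y: (1.8·444 + 2.8·471 + 8.3·418 + 2.1·96 + 5.3·37) / 20.3 = 5985.1 / 20.3 ≈ 294.83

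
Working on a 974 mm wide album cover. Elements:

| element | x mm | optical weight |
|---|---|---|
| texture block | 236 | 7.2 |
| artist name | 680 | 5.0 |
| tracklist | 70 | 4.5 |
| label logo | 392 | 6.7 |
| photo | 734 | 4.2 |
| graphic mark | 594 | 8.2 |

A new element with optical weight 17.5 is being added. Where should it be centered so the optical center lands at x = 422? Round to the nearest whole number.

x ≈ 371

With the new element, Σw becomes 7.2 + 5.0 + 4.5 + 6.7 + 4.2 + 8.2 + 17.5 = 53.3.
x: target moment 53.3×422 = 22492.6; current 7.2·236 + 5.0·680 + 4.5·70 + 6.7·392 + 4.2·734 + 8.2·594 = 15994.2; the new element supplies 6498.4, so x = 6498.4/17.5 ≈ 371.34.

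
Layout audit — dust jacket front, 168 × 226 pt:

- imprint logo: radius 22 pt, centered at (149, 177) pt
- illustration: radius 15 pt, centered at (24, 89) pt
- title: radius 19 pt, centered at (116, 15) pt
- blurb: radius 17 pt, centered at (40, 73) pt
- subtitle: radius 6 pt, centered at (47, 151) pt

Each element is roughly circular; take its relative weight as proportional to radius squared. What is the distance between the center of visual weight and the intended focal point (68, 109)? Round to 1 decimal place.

≈ 29.0 pt

r² weights: imprint logo 22² = 484, illustration 15² = 225, title 19² = 361, blurb 17² = 289, subtitle 6² = 36. Total = 1395.
x: (484·149 + 225·24 + 361·116 + 289·40 + 36·47) / 1395 = 132644 / 1395 ≈ 95.09
y: (484·177 + 225·89 + 361·15 + 289·73 + 36·151) / 1395 = 137641 / 1395 ≈ 98.67
From (68, 109): dx = 27.09, dy = -10.33, so the distance is √(dx²+dy²) ≈ 28.99.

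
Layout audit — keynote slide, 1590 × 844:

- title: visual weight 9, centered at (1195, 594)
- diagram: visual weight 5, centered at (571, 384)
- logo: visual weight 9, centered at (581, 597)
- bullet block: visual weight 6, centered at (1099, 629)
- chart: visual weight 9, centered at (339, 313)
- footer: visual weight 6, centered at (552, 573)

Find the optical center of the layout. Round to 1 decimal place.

(722.6, 515.2)

Σw = 9 + 5 + 9 + 6 + 9 + 6 = 44.
Σw·x = 31796; x̄ = 31796/44 ≈ 722.64.
y: moment 22668 / weight 44 ≈ 515.18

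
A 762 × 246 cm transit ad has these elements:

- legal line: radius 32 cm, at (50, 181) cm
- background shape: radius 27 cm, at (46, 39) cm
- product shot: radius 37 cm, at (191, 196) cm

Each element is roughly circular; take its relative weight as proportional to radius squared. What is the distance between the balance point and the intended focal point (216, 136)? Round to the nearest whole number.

Weights ∝ r²: legal line 32² = 1024, background shape 27² = 729, product shot 37² = 1369; Σw = 3122.
x: (1024·50 + 729·46 + 1369·191) / 3122 = 346213 / 3122 ≈ 110.89
y: (1024·181 + 729·39 + 1369·196) / 3122 = 482099 / 3122 ≈ 154.42
Relative to (216, 136): Δ = (-105.11, 18.42); |Δ| = √(-105.11² + 18.42²) ≈ 106.71.

≈ 107 cm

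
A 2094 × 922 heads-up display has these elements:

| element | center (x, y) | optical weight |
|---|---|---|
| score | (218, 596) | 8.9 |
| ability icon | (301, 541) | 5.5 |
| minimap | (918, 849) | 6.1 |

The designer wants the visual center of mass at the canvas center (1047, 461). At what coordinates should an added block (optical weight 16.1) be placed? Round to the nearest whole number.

After adding the added block, total weight = 8.9 + 5.5 + 6.1 + 16.1 = 36.6.
x: target moment 36.6×1047 = 38320.2; current 8.9·218 + 5.5·301 + 6.1·918 = 9195.5; the added block supplies 29124.7, so x = 29124.7/16.1 ≈ 1808.99.
y: target moment 36.6×461 = 16872.6; current 8.9·596 + 5.5·541 + 6.1·849 = 13458.8; the added block supplies 3413.8, so y = 3413.8/16.1 ≈ 212.04.

(1809, 212)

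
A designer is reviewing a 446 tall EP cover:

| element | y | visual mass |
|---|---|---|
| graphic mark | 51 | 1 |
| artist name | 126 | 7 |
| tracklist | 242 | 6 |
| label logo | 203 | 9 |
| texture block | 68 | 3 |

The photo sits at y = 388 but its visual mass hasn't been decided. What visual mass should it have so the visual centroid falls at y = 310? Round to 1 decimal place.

w ≈ 46.7

Known weights sum to 1 + 7 + 6 + 9 + 3 = 26; their moment is 1·51 + 7·126 + 6·242 + 9·203 + 3·68 = 4416.
Set Σw·y/Σw = 310: (4416 + 388w) = 310·(26 + w).
So w = (310·26 − 4416)/(388 − 310) = 3644/78 ≈ 46.72.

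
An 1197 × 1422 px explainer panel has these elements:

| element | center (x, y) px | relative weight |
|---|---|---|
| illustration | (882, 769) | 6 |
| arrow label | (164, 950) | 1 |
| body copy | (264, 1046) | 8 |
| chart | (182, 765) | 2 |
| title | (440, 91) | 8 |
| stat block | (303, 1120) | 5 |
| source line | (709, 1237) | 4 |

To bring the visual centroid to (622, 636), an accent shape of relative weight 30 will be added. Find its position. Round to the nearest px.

(800, 466)

With the accent shape, Σw becomes 6 + 1 + 8 + 2 + 8 + 5 + 4 + 30 = 64.
x: need Σw·x = 64·622 = 39808. Existing = 6·882 + 1·164 + 8·264 + 2·182 + 8·440 + 5·303 + 4·709 = 15803. Remainder 24005 / 30 ≈ 800.17.
y: need Σw·y = 64·636 = 40704. Existing = 6·769 + 1·950 + 8·1046 + 2·765 + 8·91 + 5·1120 + 4·1237 = 26738. Remainder 13966 / 30 ≈ 465.53.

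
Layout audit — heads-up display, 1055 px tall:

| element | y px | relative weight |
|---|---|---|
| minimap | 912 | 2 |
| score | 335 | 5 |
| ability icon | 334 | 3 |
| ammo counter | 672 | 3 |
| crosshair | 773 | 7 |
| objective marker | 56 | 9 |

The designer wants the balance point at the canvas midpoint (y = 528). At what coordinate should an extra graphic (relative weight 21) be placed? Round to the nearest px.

y ≈ 665

After adding the extra graphic, total weight = 2 + 5 + 3 + 3 + 7 + 9 + 21 = 50.
y: need Σw·y = 50·528 = 26400. Existing = 2·912 + 5·335 + 3·334 + 3·672 + 7·773 + 9·56 = 12432. Remainder 13968 / 21 ≈ 665.14.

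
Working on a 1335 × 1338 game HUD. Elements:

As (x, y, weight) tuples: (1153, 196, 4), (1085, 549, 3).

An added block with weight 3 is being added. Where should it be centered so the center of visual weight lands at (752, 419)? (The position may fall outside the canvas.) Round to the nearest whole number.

New total weight: (4 + 3) + 3 = 10.
x: target moment 10×752 = 7520; current 4·1153 + 3·1085 = 7867; the added block supplies -347, so x = -347/3 ≈ -115.67.
y: target moment 10×419 = 4190; current 4·196 + 3·549 = 2431; the added block supplies 1759, so y = 1759/3 ≈ 586.33.

(-116, 586)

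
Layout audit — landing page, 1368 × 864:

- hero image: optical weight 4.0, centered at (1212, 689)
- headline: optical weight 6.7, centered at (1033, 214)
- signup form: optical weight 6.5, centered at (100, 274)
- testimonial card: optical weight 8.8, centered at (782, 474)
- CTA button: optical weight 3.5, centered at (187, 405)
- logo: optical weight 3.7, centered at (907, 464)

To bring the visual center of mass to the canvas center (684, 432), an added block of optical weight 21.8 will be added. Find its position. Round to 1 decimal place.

(656.4, 480.9)

New total weight: (4.0 + 6.7 + 6.5 + 8.8 + 3.5 + 3.7) + 21.8 = 55.0.
x: target moment 55.0×684 = 37620.0; current 4.0·1212 + 6.7·1033 + 6.5·100 + 8.8·782 + 3.5·187 + 3.7·907 = 23311.1; the added block supplies 14308.9, so x = 14308.9/21.8 ≈ 656.37.
y: target moment 55.0×432 = 23760.0; current 4.0·689 + 6.7·214 + 6.5·274 + 8.8·474 + 3.5·405 + 3.7·464 = 13276.3; the added block supplies 10483.7, so y = 10483.7/21.8 ≈ 480.90.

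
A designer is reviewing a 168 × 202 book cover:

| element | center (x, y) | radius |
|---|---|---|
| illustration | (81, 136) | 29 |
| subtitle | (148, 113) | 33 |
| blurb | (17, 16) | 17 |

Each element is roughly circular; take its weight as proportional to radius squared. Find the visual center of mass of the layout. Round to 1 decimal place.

r² weights: illustration 29² = 841, subtitle 33² = 1089, blurb 17² = 289. Total = 2219.
x-moment: 841·81 + 1089·148 + 289·17 = 234206; centroid 234206/2219 ≈ 105.55.
y-moment: 841·136 + 1089·113 + 289·16 = 242057; centroid 242057/2219 ≈ 109.08.

(105.5, 109.1)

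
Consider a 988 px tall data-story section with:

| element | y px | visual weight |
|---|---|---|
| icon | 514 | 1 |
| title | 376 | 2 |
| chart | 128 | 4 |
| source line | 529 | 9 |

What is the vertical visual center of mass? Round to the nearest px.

Total weight = 1 + 2 + 4 + 9 = 16.
y: (1·514 + 2·376 + 4·128 + 9·529) / 16 = 6539 / 16 ≈ 408.69

y ≈ 409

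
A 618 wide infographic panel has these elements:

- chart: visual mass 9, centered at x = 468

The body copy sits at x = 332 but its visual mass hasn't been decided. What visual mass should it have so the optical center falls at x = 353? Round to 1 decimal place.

Known: weight 9 with moment 9·468 = 4212.
Balance at x = 353 requires (4212 + w·332) / (9 + w) = 353.
Solving: w = (353·9 − 4212) / (332 − 353) = -1035 / -21 ≈ 49.29.

w ≈ 49.3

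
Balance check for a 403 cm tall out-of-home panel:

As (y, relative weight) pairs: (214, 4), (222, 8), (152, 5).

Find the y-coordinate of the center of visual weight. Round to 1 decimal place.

Total weight = 4 + 8 + 5 = 17.
Σw·y = 4·214 + 8·222 + 5·152 = 3392, so ȳ = 3392/17 ≈ 199.53.

y ≈ 199.5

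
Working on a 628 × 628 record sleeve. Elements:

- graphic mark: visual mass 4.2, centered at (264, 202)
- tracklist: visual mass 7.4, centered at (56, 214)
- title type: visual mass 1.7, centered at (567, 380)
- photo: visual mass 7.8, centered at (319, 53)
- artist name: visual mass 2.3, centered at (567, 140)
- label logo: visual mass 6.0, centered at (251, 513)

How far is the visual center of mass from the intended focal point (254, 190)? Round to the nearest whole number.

≈ 46

Σw = 4.2 + 7.4 + 1.7 + 7.8 + 2.3 + 6.0 = 29.4.
x-moment: 4.2·264 + 7.4·56 + 1.7·567 + 7.8·319 + 2.3·567 + 6.0·251 = 7785.4; centroid 7785.4/29.4 ≈ 264.81.
y-moment: 4.2·202 + 7.4·214 + 1.7·380 + 7.8·53 + 2.3·140 + 6.0·513 = 6891.4; centroid 6891.4/29.4 ≈ 234.40.
Relative to (254, 190): Δ = (10.81, 44.40); |Δ| = √(10.81² + 44.40²) ≈ 45.70.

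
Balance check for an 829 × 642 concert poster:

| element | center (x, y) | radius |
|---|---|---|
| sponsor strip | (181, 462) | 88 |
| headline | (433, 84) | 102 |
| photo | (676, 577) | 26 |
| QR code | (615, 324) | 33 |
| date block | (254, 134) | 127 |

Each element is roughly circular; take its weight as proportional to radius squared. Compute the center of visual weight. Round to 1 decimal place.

Weights ∝ r²: sponsor strip 88² = 7744, headline 102² = 10404, photo 26² = 676, QR code 33² = 1089, date block 127² = 16129; Σw = 36042.
Σw·x = 7744·181 + 10404·433 + 676·676 + 1089·615 + 16129·254 = 11130073, so x̄ = 11130073/36042 ≈ 308.81.
Σw·y = 7744·462 + 10404·84 + 676·577 + 1089·324 + 16129·134 = 7355838, so ȳ = 7355838/36042 ≈ 204.09.

(308.8, 204.1)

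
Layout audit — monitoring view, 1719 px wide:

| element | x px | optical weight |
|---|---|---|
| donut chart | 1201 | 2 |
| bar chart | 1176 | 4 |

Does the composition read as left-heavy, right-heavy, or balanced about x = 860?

right-heavy

Σw = 2 + 4 = 6.
x-moment: 2·1201 + 4·1176 = 7106; centroid 7106/6 ≈ 1184.33.
1184.3 lies right of the midline 860, so the layout is right-heavy.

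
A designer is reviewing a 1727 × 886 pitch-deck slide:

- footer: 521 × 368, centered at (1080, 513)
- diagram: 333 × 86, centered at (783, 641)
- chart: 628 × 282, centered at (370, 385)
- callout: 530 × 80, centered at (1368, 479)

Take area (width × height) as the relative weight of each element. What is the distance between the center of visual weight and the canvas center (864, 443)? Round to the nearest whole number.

≈ 66

Areas: footer 521·368 = 191728, diagram 333·86 = 28638, chart 628·282 = 177096, callout 530·80 = 42400. Total weight = 439862.
Σw·x = 191728·1080 + 28638·783 + 177096·370 + 42400·1368 = 353018514, so x̄ = 353018514/439862 ≈ 802.57.
Σw·y = 191728·513 + 28638·641 + 177096·385 + 42400·479 = 205204982, so ȳ = 205204982/439862 ≈ 466.52.
From (864, 443): dx = -61.43, dy = 23.52, so the distance is √(dx²+dy²) ≈ 65.78.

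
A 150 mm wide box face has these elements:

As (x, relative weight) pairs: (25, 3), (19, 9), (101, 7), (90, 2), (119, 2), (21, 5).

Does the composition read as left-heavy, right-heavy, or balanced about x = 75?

left-heavy

Total weight = 3 + 9 + 7 + 2 + 2 + 5 = 28.
x: moment 1476 / weight 28 ≈ 52.71
52.7 vs midline 75 → left-heavy.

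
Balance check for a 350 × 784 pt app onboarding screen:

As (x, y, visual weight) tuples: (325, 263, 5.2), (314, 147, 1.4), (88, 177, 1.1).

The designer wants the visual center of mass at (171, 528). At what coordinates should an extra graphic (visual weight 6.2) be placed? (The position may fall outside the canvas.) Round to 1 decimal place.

After adding the extra graphic, total weight = 5.2 + 1.4 + 1.1 + 6.2 = 13.9.
x: need Σw·x = 13.9·171 = 2376.9. Existing = 5.2·325 + 1.4·314 + 1.1·88 = 2226.4. Remainder 150.5 / 6.2 ≈ 24.27.
y: need Σw·y = 13.9·528 = 7339.2. Existing = 5.2·263 + 1.4·147 + 1.1·177 = 1768.1. Remainder 5571.1 / 6.2 ≈ 898.56.

(24.3, 898.6)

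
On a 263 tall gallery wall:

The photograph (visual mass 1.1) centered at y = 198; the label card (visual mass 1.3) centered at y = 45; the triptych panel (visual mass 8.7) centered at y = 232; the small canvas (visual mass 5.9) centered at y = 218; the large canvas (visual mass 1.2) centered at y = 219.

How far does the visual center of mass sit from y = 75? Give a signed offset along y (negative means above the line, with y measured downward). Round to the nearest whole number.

≈ 136

Σw = 1.1 + 1.3 + 8.7 + 5.9 + 1.2 = 18.2.
Σw·y = 1.1·198 + 1.3·45 + 8.7·232 + 5.9·218 + 1.2·219 = 3843.7, so ȳ = 3843.7/18.2 ≈ 211.19.
Against y = 75, that's 211.19 − 75 = 136.19.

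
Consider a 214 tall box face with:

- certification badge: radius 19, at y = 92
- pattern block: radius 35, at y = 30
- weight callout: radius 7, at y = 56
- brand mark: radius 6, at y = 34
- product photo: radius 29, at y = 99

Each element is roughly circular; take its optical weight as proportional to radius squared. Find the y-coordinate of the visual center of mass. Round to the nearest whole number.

Weights ∝ r²: certification badge 19² = 361, pattern block 35² = 1225, weight callout 7² = 49, brand mark 6² = 36, product photo 29² = 841; Σw = 2512.
y: (361·92 + 1225·30 + 49·56 + 36·34 + 841·99) / 2512 = 157189 / 2512 ≈ 62.58

y ≈ 63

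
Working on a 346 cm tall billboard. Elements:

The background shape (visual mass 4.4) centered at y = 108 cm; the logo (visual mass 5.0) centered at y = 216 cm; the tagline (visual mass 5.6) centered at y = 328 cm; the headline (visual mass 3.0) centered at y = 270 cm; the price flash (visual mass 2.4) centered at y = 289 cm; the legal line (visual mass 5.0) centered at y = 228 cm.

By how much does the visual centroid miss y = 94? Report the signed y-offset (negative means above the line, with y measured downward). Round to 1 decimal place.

≈ 143.6 cm

Weights sum to 4.4 + 5.0 + 5.6 + 3.0 + 2.4 + 5.0 = 25.4.
y-moment: 4.4·108 + 5.0·216 + 5.6·328 + 3.0·270 + 2.4·289 + 5.0·228 = 6035.6; centroid 6035.6/25.4 ≈ 237.62.
Against y = 94, that's 237.62 − 94 = 143.62.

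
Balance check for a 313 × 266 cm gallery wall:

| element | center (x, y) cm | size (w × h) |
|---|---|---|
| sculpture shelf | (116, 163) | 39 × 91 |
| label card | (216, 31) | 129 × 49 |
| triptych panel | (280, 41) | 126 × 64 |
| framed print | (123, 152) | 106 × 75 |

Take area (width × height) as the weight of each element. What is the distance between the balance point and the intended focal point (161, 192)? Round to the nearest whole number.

≈ 108 cm

Areas → weights: sculpture shelf 39·91 = 3549, label card 129·49 = 6321, triptych panel 126·64 = 8064, framed print 106·75 = 7950; Σw = 25884.
x: (3549·116 + 6321·216 + 8064·280 + 7950·123) / 25884 = 5012790 / 25884 ≈ 193.66
y: (3549·163 + 6321·31 + 8064·41 + 7950·152) / 25884 = 2313462 / 25884 ≈ 89.38
Offset from (161, 192): Δx ≈ 32.66, Δy ≈ -102.62; distance = √(Δx² + Δy²) ≈ 107.69.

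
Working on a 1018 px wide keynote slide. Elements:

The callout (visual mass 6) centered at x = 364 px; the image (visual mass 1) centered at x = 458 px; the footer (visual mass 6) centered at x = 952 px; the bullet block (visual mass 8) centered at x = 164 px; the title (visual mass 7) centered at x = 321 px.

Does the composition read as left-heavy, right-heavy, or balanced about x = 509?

Σw = 6 + 1 + 6 + 8 + 7 = 28.
x: (6·364 + 1·458 + 6·952 + 8·164 + 7·321) / 28 = 11913 / 28 ≈ 425.46
Since 425.5 is left of 509, the composition reads left-heavy.

left-heavy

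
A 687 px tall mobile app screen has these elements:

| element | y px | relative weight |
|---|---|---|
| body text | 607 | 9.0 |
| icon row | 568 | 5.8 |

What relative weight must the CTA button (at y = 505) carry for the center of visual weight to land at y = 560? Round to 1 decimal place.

Known weights sum to 9.0 + 5.8 = 14.8; their moment is 9.0·607 + 5.8·568 = 8757.4.
For the centroid to hit 560: (8757.4 + w·505) / (14.8 + w) = 560.
Rearranging, w·(505 − 560) = 560·14.8 − 8757.4 = -469.4, so w ≈ -469.4/-55 = 8.53.

w ≈ 8.5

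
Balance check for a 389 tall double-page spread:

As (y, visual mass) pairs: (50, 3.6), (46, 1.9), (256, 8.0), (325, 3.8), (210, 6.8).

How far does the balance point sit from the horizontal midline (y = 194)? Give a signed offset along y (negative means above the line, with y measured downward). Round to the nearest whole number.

Total weight = 3.6 + 1.9 + 8.0 + 3.8 + 6.8 = 24.1.
Σw·y = 3.6·50 + 1.9·46 + 8.0·256 + 3.8·325 + 6.8·210 = 4978.4, so ȳ = 4978.4/24.1 ≈ 206.57.
Offset from y = 194: 206.57 − 194 ≈ 12.57.

≈ 13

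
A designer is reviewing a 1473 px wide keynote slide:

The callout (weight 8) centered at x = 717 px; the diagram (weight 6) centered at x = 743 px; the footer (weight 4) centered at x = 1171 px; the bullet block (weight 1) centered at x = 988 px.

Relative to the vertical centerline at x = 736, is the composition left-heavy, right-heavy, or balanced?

Total weight = 8 + 6 + 4 + 1 = 19.
x: (8·717 + 6·743 + 4·1171 + 1·988) / 19 = 15866 / 19 ≈ 835.05
Since 835.1 is right of 736, the composition reads right-heavy.

right-heavy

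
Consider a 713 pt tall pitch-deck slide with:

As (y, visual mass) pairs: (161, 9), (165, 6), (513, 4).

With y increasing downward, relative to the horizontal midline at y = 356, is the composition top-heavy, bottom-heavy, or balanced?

top-heavy

Σw = 9 + 6 + 4 = 19.
y: (9·161 + 6·165 + 4·513) / 19 = 4491 / 19 ≈ 236.37
236.4 lies above (smaller y than) the midline 356, so the layout is top-heavy.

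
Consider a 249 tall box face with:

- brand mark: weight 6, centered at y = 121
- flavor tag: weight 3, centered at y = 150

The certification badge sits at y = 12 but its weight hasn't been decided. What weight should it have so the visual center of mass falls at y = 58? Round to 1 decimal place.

Fixed elements: Σw = 6 + 3 = 9, Σw·y = 6·121 + 3·150 = 1176.
Set Σw·y/Σw = 58: (1176 + 12w) = 58·(9 + w).
Rearranging, w·(12 − 58) = 58·9 − 1176 = -654, so w ≈ -654/-46 = 14.22.

w ≈ 14.2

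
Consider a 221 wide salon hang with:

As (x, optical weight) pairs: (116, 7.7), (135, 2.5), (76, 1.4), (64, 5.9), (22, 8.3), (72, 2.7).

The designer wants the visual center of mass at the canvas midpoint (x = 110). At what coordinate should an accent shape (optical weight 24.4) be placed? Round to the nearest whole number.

x ≈ 153

With the accent shape, Σw becomes 7.7 + 2.5 + 1.4 + 5.9 + 8.3 + 2.7 + 24.4 = 52.9.
x: need Σw·x = 52.9·110 = 5819.0. Existing = 7.7·116 + 2.5·135 + 1.4·76 + 5.9·64 + 8.3·22 + 2.7·72 = 2091.7. Remainder 3727.3 / 24.4 ≈ 152.76.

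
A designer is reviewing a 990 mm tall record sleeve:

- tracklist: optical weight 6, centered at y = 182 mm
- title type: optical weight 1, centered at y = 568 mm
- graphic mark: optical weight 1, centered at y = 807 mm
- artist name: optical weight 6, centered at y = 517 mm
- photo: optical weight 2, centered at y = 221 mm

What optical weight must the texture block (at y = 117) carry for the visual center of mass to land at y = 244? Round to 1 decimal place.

Known weights sum to 6 + 1 + 1 + 6 + 2 = 16; their moment is 6·182 + 1·568 + 1·807 + 6·517 + 2·221 = 6011.
For the centroid to hit 244: (6011 + w·117) / (16 + w) = 244.
So w = (244·16 − 6011)/(117 − 244) = -2107/-127 ≈ 16.59.

w ≈ 16.6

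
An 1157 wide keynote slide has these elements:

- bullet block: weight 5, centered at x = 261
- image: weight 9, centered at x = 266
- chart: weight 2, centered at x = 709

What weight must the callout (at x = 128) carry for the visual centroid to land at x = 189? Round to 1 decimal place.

w ≈ 34.3

Known weights sum to 5 + 9 + 2 = 16; their moment is 5·261 + 9·266 + 2·709 = 5117.
Set Σw·x/Σw = 189: (5117 + 128w) = 189·(16 + w).
Rearranging, w·(128 − 189) = 189·16 − 5117 = -2093, so w ≈ -2093/-61 = 34.31.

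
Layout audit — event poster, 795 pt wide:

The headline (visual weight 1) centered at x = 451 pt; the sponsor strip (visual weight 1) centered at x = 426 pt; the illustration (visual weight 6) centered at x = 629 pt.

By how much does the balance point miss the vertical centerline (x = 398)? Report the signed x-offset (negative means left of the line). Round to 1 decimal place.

≈ 183.4 pt

Σw = 1 + 1 + 6 = 8.
x: (1·451 + 1·426 + 6·629) / 8 = 4651 / 8 ≈ 581.38
Difference: 581.38 − 398 ≈ 183.38.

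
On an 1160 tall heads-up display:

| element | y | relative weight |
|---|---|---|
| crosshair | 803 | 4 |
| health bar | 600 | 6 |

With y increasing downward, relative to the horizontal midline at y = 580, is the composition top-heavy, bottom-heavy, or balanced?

Total weight = 4 + 6 = 10.
y-moment: 4·803 + 6·600 = 6812; centroid 6812/10 ≈ 681.20.
Since 681.2 is below (larger y than) 580, the composition reads bottom-heavy.

bottom-heavy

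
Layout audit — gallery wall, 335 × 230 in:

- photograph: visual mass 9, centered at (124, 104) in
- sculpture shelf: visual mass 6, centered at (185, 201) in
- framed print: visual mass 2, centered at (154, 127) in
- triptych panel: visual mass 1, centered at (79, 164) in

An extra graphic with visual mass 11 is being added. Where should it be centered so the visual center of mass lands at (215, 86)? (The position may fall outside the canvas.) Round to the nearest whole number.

(329, -6)

With the extra graphic, Σw becomes 9 + 6 + 2 + 1 + 11 = 29.
Along x: (2613 + 11·x) / 29 = 215 (existing moment 9·124 + 6·185 + 2·154 + 1·79 = 2613) ⇒ x = (6235 − 2613) / 11 ≈ 329.27.
Along y: (2560 + 11·y) / 29 = 86 (existing moment 9·104 + 6·201 + 2·127 + 1·164 = 2560) ⇒ y = (2494 − 2560) / 11 ≈ -6.00.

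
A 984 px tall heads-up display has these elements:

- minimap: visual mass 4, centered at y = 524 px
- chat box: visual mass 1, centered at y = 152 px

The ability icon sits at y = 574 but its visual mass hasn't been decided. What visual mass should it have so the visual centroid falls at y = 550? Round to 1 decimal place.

Known weights sum to 4 + 1 = 5; their moment is 4·524 + 1·152 = 2248.
Balance at y = 550 requires (2248 + w·574) / (5 + w) = 550.
Solving: w = (550·5 − 2248) / (574 − 550) = 502 / 24 ≈ 20.92.

w ≈ 20.9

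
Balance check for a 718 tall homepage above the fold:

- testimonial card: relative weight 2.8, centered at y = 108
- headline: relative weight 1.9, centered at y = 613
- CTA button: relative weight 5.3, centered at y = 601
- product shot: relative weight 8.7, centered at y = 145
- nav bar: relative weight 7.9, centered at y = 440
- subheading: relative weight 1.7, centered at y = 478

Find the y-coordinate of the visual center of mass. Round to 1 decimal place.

Σw = 2.8 + 1.9 + 5.3 + 8.7 + 7.9 + 1.7 = 28.3.
Σw·y = 2.8·108 + 1.9·613 + 5.3·601 + 8.7·145 + 7.9·440 + 1.7·478 = 10202.5, so ȳ = 10202.5/28.3 ≈ 360.51.

y ≈ 360.5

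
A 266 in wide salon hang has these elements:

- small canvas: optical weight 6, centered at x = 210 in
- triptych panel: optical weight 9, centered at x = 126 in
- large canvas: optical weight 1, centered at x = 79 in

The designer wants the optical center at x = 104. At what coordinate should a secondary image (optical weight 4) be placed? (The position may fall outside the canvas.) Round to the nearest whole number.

x ≈ -98

New total weight: (6 + 9 + 1) + 4 = 20.
x: target moment 20×104 = 2080; current 6·210 + 9·126 + 1·79 = 2473; the secondary image supplies -393, so x = -393/4 ≈ -98.25.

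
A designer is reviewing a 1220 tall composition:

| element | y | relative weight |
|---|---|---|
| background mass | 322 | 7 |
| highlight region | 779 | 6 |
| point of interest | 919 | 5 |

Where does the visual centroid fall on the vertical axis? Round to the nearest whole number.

Σw = 7 + 6 + 5 = 18.
Σw·y = 7·322 + 6·779 + 5·919 = 11523, so ȳ = 11523/18 ≈ 640.17.

y ≈ 640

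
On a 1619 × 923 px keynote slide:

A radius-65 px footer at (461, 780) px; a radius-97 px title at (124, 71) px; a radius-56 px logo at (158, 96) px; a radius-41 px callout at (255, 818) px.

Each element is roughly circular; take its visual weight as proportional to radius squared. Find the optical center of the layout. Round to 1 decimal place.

r² weights: footer 65² = 4225, title 97² = 9409, logo 56² = 3136, callout 41² = 1681. Total = 18451.
Σw·x = 4225·461 + 9409·124 + 3136·158 + 1681·255 = 4038584, so x̄ = 4038584/18451 ≈ 218.88.
Σw·y = 4225·780 + 9409·71 + 3136·96 + 1681·818 = 5639653, so ȳ = 5639653/18451 ≈ 305.66.

(218.9, 305.7)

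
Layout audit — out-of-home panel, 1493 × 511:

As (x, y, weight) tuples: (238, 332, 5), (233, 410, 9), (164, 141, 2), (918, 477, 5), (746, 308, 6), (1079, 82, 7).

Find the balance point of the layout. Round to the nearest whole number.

Σw = 5 + 9 + 2 + 5 + 6 + 7 = 34.
Σw·x = 20234; x̄ = 20234/34 ≈ 595.12.
Σw·y = 10439; ȳ = 10439/34 ≈ 307.03.

(595, 307)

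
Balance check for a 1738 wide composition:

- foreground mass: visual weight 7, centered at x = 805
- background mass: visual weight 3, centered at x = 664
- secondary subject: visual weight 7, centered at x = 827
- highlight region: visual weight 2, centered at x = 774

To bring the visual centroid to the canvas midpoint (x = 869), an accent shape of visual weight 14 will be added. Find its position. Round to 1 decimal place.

With the accent shape, Σw becomes 7 + 3 + 7 + 2 + 14 = 33.
x: need Σw·x = 33·869 = 28677. Existing = 7·805 + 3·664 + 7·827 + 2·774 = 14964. Remainder 13713 / 14 ≈ 979.50.

x ≈ 979.5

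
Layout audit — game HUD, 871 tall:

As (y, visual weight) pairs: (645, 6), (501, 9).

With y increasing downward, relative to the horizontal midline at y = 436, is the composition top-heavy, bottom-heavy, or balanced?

Σw = 6 + 9 = 15.
y: (6·645 + 9·501) / 15 = 8379 / 15 ≈ 558.60
558.6 lies below (larger y than) the midline 436, so the layout is bottom-heavy.

bottom-heavy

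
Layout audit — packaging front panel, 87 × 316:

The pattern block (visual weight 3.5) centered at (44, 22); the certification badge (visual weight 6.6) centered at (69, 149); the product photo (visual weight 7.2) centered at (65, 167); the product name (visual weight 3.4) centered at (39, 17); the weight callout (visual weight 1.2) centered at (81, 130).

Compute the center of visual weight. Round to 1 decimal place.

Total weight = 3.5 + 6.6 + 7.2 + 3.4 + 1.2 = 21.9.
x: (3.5·44 + 6.6·69 + 7.2·65 + 3.4·39 + 1.2·81) / 21.9 = 1307.2 / 21.9 ≈ 59.69
y: (3.5·22 + 6.6·149 + 7.2·167 + 3.4·17 + 1.2·130) / 21.9 = 2476.6 / 21.9 ≈ 113.09

(59.7, 113.1)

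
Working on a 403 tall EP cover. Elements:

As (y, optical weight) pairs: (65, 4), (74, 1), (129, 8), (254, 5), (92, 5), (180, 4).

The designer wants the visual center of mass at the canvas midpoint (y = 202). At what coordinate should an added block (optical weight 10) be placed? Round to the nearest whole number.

After adding the added block, total weight = 4 + 1 + 8 + 5 + 5 + 4 + 10 = 37.
Along y: (3816 + 10·y) / 37 = 202 (existing moment 4·65 + 1·74 + 8·129 + 5·254 + 5·92 + 4·180 = 3816) ⇒ y = (7474 − 3816) / 10 ≈ 365.80.

y ≈ 366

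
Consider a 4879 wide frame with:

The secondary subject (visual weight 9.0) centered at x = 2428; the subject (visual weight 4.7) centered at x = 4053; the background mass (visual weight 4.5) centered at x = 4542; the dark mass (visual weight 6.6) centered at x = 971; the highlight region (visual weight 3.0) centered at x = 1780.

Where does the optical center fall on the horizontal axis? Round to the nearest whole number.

Total weight = 9.0 + 4.7 + 4.5 + 6.6 + 3.0 = 27.8.
x-moment: 9.0·2428 + 4.7·4053 + 4.5·4542 + 6.6·971 + 3.0·1780 = 73088.7; centroid 73088.7/27.8 ≈ 2629.09.

x ≈ 2629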